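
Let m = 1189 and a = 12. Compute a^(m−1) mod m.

12^1 ≡ 12 (mod 1189)
12^2 ≡ 12^2 = 144 ≡ 144 (mod 1189)
12^4 ≡ 144^2 = 20736 ≡ 523 (mod 1189)
12^8 ≡ 523^2 = 273529 ≡ 59 (mod 1189)
12^16 ≡ 59^2 = 3481 ≡ 1103 (mod 1189)
12^32 ≡ 1103^2 = 1216609 ≡ 262 (mod 1189)
12^64 ≡ 262^2 = 68644 ≡ 871 (mod 1189)
12^128 ≡ 871^2 = 758641 ≡ 59 (mod 1189)
12^256 ≡ 59^2 = 3481 ≡ 1103 (mod 1189)
12^512 ≡ 1103^2 = 1216609 ≡ 262 (mod 1189)
12^1024 ≡ 262^2 = 68644 ≡ 871 (mod 1189)
1188 = 1024 + 128 + 32 + 4 in binary powers of 2.
So 12^1188 ≡ 871 · 59 · 262 · 523 ≡ 146 (mod 1189).
Since 146 ≠ 1, base 12 is a Fermat witness: 1189 is composite.

146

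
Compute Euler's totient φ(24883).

Factor: 24883 = 149 · 167.
φ(24883) = (149−1) · (167−1) = 148 · 166 = 24568.

24568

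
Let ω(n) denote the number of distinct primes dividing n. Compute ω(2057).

2057 = 11^2 · 17
2057 = 11^2 · 17, which has 2 distinct prime factors.

2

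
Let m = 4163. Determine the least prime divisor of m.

23

4163 is odd.
Digit sum 14, not divisible by 3.
Ends in 3: not divisible by 5.
7: 4163 = 7·594 + 5
11: 4163 = 11·378 + 5
13: 4163 = 13·320 + 3
17: 4163 = 17·244 + 15
19: 4163 = 19·219 + 2
23: 4163 = 23·181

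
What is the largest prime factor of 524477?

524477 = 71 · 7387
7387 = 83 · 89
89 is prime.
So 524477 = 71 · 83 · 89; the largest prime factor is 89.

89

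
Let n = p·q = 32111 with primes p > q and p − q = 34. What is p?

Since p = q + 34, we have 32111 = q(q + 34), so q² + 34q − 32111 = 0.
Discriminant: 34² + 4·32111 = 1156 + 128444 = 129600; √129600 = 360.
q = (−34 + 360)/2 = 163, and p = q + 34 = 197.
Check: 163 · 197 = 32111.

197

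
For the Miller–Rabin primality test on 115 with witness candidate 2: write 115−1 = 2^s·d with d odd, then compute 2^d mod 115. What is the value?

27

115 − 1 = 114 = 2^1 · 57, so d = 57.
2^1 ≡ 2 (mod 115)
2^2 ≡ 2^2 = 4 ≡ 4 (mod 115)
2^4 ≡ 4^2 = 16 ≡ 16 (mod 115)
2^8 ≡ 16^2 = 256 ≡ 26 (mod 115)
2^16 ≡ 26^2 = 676 ≡ 101 (mod 115)
2^32 ≡ 101^2 = 10201 ≡ 81 (mod 115)
57 = 32 + 16 + 8 + 1 in binary powers of 2.
So 2^57 ≡ 81 · 101 · 26 · 2 ≡ 27 (mod 115).
Squaring chain: 27; never reaches −1, so base 2 is a Miller–Rabin witness that 115 is composite.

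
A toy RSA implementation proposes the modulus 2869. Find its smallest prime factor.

2869 is odd.
Digit sum 25, not divisible by 3.
Ends in 9: not divisible by 5.
7: 2869 = 7·409 + 6
11: 2869 = 11·260 + 9
13: 2869 = 13·220 + 9
17: 2869 = 17·168 + 13
19: 2869 = 19·151

19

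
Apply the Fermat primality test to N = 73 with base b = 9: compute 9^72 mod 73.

9^1 ≡ 9 (mod 73)
9^2 ≡ 9^2 = 81 ≡ 8 (mod 73)
9^4 ≡ 8^2 = 64 ≡ 64 (mod 73)
9^8 ≡ 64^2 = 4096 ≡ 8 (mod 73)
9^16 ≡ 8^2 = 64 ≡ 64 (mod 73)
9^32 ≡ 64^2 = 4096 ≡ 8 (mod 73)
9^64 ≡ 8^2 = 64 ≡ 64 (mod 73)
72 = 64 + 8 in binary powers of 2.
So 9^72 ≡ 64 · 8 ≡ 1 (mod 73).
Since the result is 1, base 9 gives no evidence that 73 is composite.

1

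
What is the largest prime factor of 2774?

2774 = 2 · 1387
1387 = 19 · 73
73 is prime.
So 2774 = 2 · 19 · 73; the largest prime factor is 73.

73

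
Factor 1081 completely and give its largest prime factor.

1081 = 23 · 47
47 is prime.
So 1081 = 23 · 47; the largest prime factor is 47.

47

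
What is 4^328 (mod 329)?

242

4^1 ≡ 4 (mod 329)
4^2 ≡ 4^2 = 16 ≡ 16 (mod 329)
4^4 ≡ 16^2 = 256 ≡ 256 (mod 329)
4^8 ≡ 256^2 = 65536 ≡ 65 (mod 329)
4^16 ≡ 65^2 = 4225 ≡ 277 (mod 329)
4^32 ≡ 277^2 = 76729 ≡ 72 (mod 329)
4^64 ≡ 72^2 = 5184 ≡ 249 (mod 329)
4^128 ≡ 249^2 = 62001 ≡ 149 (mod 329)
4^256 ≡ 149^2 = 22201 ≡ 158 (mod 329)
328 = 256 + 64 + 8 in binary powers of 2.
So 4^328 ≡ 158 · 249 · 65 ≡ 242 (mod 329).
Since 242 ≠ 1, base 4 is a Fermat witness: 329 is composite.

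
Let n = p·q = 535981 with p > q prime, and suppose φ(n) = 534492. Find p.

883

φ(n) = (p−1)(q−1) = n − (p+q) + 1, so p + q = 535981 − 534492 + 1 = 1490.
p and q are the roots of t² − 1490t + 535981 = 0.
Discriminant: 1490² − 4·535981 = 2220100 − 2143924 = 76176; √76176 = 276.
q = (1490 − 276)/2 = 607, p = (1490 + 276)/2 = 883.
Check: 607 · 883 = 535981.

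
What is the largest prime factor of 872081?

83

872081 = 7 · 124583
124583 = 19 · 6557
6557 = 79 · 83
83 is prime.
So 872081 = 7 · 19 · 79 · 83; the largest prime factor is 83.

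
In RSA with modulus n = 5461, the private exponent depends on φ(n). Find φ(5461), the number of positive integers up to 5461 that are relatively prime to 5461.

Factor: 5461 = 43 · 127.
φ(5461) = (43−1) · (127−1) = 42 · 126 = 5292.

5292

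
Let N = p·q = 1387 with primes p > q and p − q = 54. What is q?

Since p = q + 54, we have 1387 = q(q + 54), so q² + 54q − 1387 = 0.
Discriminant: 54² + 4·1387 = 2916 + 5548 = 8464; √8464 = 92.
q = (−54 + 92)/2 = 19, and p = q + 54 = 73.
Check: 19 · 73 = 1387.

19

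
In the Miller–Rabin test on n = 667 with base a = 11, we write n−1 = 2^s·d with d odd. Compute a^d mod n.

667 − 1 = 666 = 2^1 · 333, so d = 333.
11^1 ≡ 11 (mod 667)
11^2 ≡ 11^2 = 121 ≡ 121 (mod 667)
11^4 ≡ 121^2 = 14641 ≡ 634 (mod 667)
11^8 ≡ 634^2 = 401956 ≡ 422 (mod 667)
11^16 ≡ 422^2 = 178084 ≡ 662 (mod 667)
11^32 ≡ 662^2 = 438244 ≡ 25 (mod 667)
11^64 ≡ 25^2 = 625 ≡ 625 (mod 667)
11^128 ≡ 625^2 = 390625 ≡ 430 (mod 667)
11^256 ≡ 430^2 = 184900 ≡ 141 (mod 667)
333 = 256 + 64 + 8 + 4 + 1 in binary powers of 2.
So 11^333 ≡ 141 · 625 · 422 · 634 · 11 ≡ 135 (mod 667).
Squaring chain: 135; never reaches −1, so base 11 is a Miller–Rabin witness that 667 is composite.

135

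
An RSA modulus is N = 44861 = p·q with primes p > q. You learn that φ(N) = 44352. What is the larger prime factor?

397

φ(n) = (p−1)(q−1) = n − (p+q) + 1, so p + q = 44861 − 44352 + 1 = 510.
p and q are the roots of t² − 510t + 44861 = 0.
Discriminant: 510² − 4·44861 = 260100 − 179444 = 80656; √80656 = 284.
q = (510 − 284)/2 = 113, p = (510 + 284)/2 = 397.
Check: 113 · 397 = 44861.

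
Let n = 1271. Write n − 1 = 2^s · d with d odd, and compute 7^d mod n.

191

1271 − 1 = 1270 = 2^1 · 635, so d = 635.
7^1 ≡ 7 (mod 1271)
7^2 ≡ 7^2 = 49 ≡ 49 (mod 1271)
7^4 ≡ 49^2 = 2401 ≡ 1130 (mod 1271)
7^8 ≡ 1130^2 = 1276900 ≡ 816 (mod 1271)
7^16 ≡ 816^2 = 665856 ≡ 1123 (mod 1271)
7^32 ≡ 1123^2 = 1261129 ≡ 297 (mod 1271)
7^64 ≡ 297^2 = 88209 ≡ 510 (mod 1271)
7^128 ≡ 510^2 = 260100 ≡ 816 (mod 1271)
7^256 ≡ 816^2 = 665856 ≡ 1123 (mod 1271)
7^512 ≡ 1123^2 = 1261129 ≡ 297 (mod 1271)
635 = 512 + 64 + 32 + 16 + 8 + 2 + 1 in binary powers of 2.
So 7^635 ≡ 297 · 510 · 297 · 1123 · 816 · 49 · 7 ≡ 191 (mod 1271).
Squaring chain: 191; never reaches −1, so base 7 is a Miller–Rabin witness that 1271 is composite.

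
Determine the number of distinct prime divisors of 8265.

4

8265 = 3 · 2755
2755 = 5 · 551
551 = 19 · 29
8265 = 3 · 5 · 19 · 29, which has 4 distinct prime factors.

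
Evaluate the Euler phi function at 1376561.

Factor: 1376561 = 73 · 109 · 173.
φ(1376561) = (73−1) · (109−1) · (173−1) = 72 · 108 · 172 = 1337472.

1337472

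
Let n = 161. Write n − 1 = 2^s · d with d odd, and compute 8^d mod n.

161 − 1 = 160 = 2^5 · 5, so d = 5.
8^1 ≡ 8 (mod 161)
8^2 ≡ 8^2 = 64 ≡ 64 (mod 161)
8^4 ≡ 64^2 = 4096 ≡ 71 (mod 161)
5 = 4 + 1 in binary powers of 2.
So 8^5 ≡ 71 · 8 ≡ 85 (mod 161).
Squaring chain: 85 → 141 → 78 → 127 → 29; never reaches −1, so base 8 is a Miller–Rabin witness that 161 is composite.

85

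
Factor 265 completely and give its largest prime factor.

265 = 5 · 53
53 is prime.
So 265 = 5 · 53; the largest prime factor is 53.

53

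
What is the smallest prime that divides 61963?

11

61963 is odd.
Digit sum 25, not divisible by 3.
Ends in 3: not divisible by 5.
7: 61963 = 7·8851 + 6
11: 61963 = 11·5633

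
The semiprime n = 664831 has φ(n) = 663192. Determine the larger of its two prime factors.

907

φ(n) = (p−1)(q−1) = n − (p+q) + 1, so p + q = 664831 − 663192 + 1 = 1640.
p and q are the roots of t² − 1640t + 664831 = 0.
Discriminant: 1640² − 4·664831 = 2689600 − 2659324 = 30276; √30276 = 174.
q = (1640 − 174)/2 = 733, p = (1640 + 174)/2 = 907.
Check: 733 · 907 = 664831.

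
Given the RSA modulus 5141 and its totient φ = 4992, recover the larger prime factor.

97

φ(n) = (p−1)(q−1) = n − (p+q) + 1, so p + q = 5141 − 4992 + 1 = 150.
p and q are the roots of t² − 150t + 5141 = 0.
Discriminant: 150² − 4·5141 = 22500 − 20564 = 1936; √1936 = 44.
q = (150 − 44)/2 = 53, p = (150 + 44)/2 = 97.
Check: 53 · 97 = 5141.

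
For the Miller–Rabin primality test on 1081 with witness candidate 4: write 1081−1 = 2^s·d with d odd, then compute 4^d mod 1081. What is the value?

1081 − 1 = 1080 = 2^3 · 135, so d = 135.
4^1 ≡ 4 (mod 1081)
4^2 ≡ 4^2 = 16 ≡ 16 (mod 1081)
4^4 ≡ 16^2 = 256 ≡ 256 (mod 1081)
4^8 ≡ 256^2 = 65536 ≡ 676 (mod 1081)
4^16 ≡ 676^2 = 456976 ≡ 794 (mod 1081)
4^32 ≡ 794^2 = 630436 ≡ 213 (mod 1081)
4^64 ≡ 213^2 = 45369 ≡ 1048 (mod 1081)
4^128 ≡ 1048^2 = 1098304 ≡ 8 (mod 1081)
135 = 128 + 4 + 2 + 1 in binary powers of 2.
So 4^135 ≡ 8 · 256 · 16 · 4 ≡ 271 (mod 1081).
Squaring chain: 271 → 1014 → 165; never reaches −1, so base 4 is a Miller–Rabin witness that 1081 is composite.

271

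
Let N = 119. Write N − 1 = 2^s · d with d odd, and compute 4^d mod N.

30

119 − 1 = 118 = 2^1 · 59, so d = 59.
4^1 ≡ 4 (mod 119)
4^2 ≡ 4^2 = 16 ≡ 16 (mod 119)
4^4 ≡ 16^2 = 256 ≡ 18 (mod 119)
4^8 ≡ 18^2 = 324 ≡ 86 (mod 119)
4^16 ≡ 86^2 = 7396 ≡ 18 (mod 119)
4^32 ≡ 18^2 = 324 ≡ 86 (mod 119)
59 = 32 + 16 + 8 + 2 + 1 in binary powers of 2.
So 4^59 ≡ 86 · 18 · 86 · 16 · 4 ≡ 30 (mod 119).
Squaring chain: 30; never reaches −1, so base 4 is a Miller–Rabin witness that 119 is composite.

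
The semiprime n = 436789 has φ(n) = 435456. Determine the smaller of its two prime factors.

577

φ(n) = (p−1)(q−1) = n − (p+q) + 1, so p + q = 436789 − 435456 + 1 = 1334.
p and q are the roots of t² − 1334t + 436789 = 0.
Discriminant: 1334² − 4·436789 = 1779556 − 1747156 = 32400; √32400 = 180.
q = (1334 − 180)/2 = 577, p = (1334 + 180)/2 = 757.
Check: 577 · 757 = 436789.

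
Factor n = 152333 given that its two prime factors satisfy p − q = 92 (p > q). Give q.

Since p = q + 92, we have 152333 = q(q + 92), so q² + 92q − 152333 = 0.
Discriminant: 92² + 4·152333 = 8464 + 609332 = 617796; √617796 = 786.
q = (−92 + 786)/2 = 347, and p = q + 92 = 439.
Check: 347 · 439 = 152333.

347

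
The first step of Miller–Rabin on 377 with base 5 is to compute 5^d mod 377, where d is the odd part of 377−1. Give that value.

377 − 1 = 376 = 2^3 · 47, so d = 47.
5^1 ≡ 5 (mod 377)
5^2 ≡ 5^2 = 25 ≡ 25 (mod 377)
5^4 ≡ 25^2 = 625 ≡ 248 (mod 377)
5^8 ≡ 248^2 = 61504 ≡ 53 (mod 377)
5^16 ≡ 53^2 = 2809 ≡ 170 (mod 377)
5^32 ≡ 170^2 = 28900 ≡ 248 (mod 377)
47 = 32 + 8 + 4 + 2 + 1 in binary powers of 2.
So 5^47 ≡ 248 · 53 · 248 · 25 · 5 ≡ 138 (mod 377).
Squaring chain: 138 → 194 → 313; never reaches −1, so base 5 is a Miller–Rabin witness that 377 is composite.

138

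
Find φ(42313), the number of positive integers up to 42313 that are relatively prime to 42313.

37440

Factor: 42313 = 17 · 19 · 131.
φ(42313) = (17−1) · (19−1) · (131−1) = 16 · 18 · 130 = 37440.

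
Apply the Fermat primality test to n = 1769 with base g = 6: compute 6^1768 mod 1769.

571

6^1 ≡ 6 (mod 1769)
6^2 ≡ 6^2 = 36 ≡ 36 (mod 1769)
6^4 ≡ 36^2 = 1296 ≡ 1296 (mod 1769)
6^8 ≡ 1296^2 = 1679616 ≡ 835 (mod 1769)
6^16 ≡ 835^2 = 697225 ≡ 239 (mod 1769)
6^32 ≡ 239^2 = 57121 ≡ 513 (mod 1769)
6^64 ≡ 513^2 = 263169 ≡ 1357 (mod 1769)
6^128 ≡ 1357^2 = 1841449 ≡ 1689 (mod 1769)
6^256 ≡ 1689^2 = 2852721 ≡ 1093 (mod 1769)
6^512 ≡ 1093^2 = 1194649 ≡ 574 (mod 1769)
6^1024 ≡ 574^2 = 329476 ≡ 442 (mod 1769)
1768 = 1024 + 512 + 128 + 64 + 32 + 8 in binary powers of 2.
So 6^1768 ≡ 442 · 574 · 1689 · 1357 · 513 · 835 ≡ 571 (mod 1769).
Since 571 ≠ 1, base 6 is a Fermat witness: 1769 is composite.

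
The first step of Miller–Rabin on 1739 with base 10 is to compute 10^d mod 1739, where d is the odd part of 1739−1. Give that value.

1739 − 1 = 1738 = 2^1 · 869, so d = 869.
10^1 ≡ 10 (mod 1739)
10^2 ≡ 10^2 = 100 ≡ 100 (mod 1739)
10^4 ≡ 100^2 = 10000 ≡ 1305 (mod 1739)
10^8 ≡ 1305^2 = 1703025 ≡ 544 (mod 1739)
10^16 ≡ 544^2 = 295936 ≡ 306 (mod 1739)
10^32 ≡ 306^2 = 93636 ≡ 1469 (mod 1739)
10^64 ≡ 1469^2 = 2157961 ≡ 1601 (mod 1739)
10^128 ≡ 1601^2 = 2563201 ≡ 1654 (mod 1739)
10^256 ≡ 1654^2 = 2735716 ≡ 269 (mod 1739)
10^512 ≡ 269^2 = 72361 ≡ 1062 (mod 1739)
869 = 512 + 256 + 64 + 32 + 4 + 1 in binary powers of 2.
So 10^869 ≡ 1062 · 269 · 1601 · 1469 · 1305 · 10 ≡ 655 (mod 1739).
Squaring chain: 655; never reaches −1, so base 10 is a Miller–Rabin witness that 1739 is composite.

655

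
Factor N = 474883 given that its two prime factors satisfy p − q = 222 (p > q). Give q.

587

Since p = q + 222, we have 474883 = q(q + 222), so q² + 222q − 474883 = 0.
Discriminant: 222² + 4·474883 = 49284 + 1899532 = 1948816; √1948816 = 1396.
q = (−222 + 1396)/2 = 587, and p = q + 222 = 809.
Check: 587 · 809 = 474883.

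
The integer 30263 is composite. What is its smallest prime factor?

30263 is odd.
Digit sum 14, not divisible by 3.
Ends in 3: not divisible by 5.
7: 30263 = 7·4323 + 2
11: 30263 = 11·2751 + 2
13: 30263 = 13·2327 + 12
17: 30263 = 17·1780 + 3
19: 30263 = 19·1592 + 15
23: 30263 = 23·1315 + 18
29: 30263 = 29·1043 + 16
31: 30263 = 31·976 + 7
37: 30263 = 37·817 + 34
41: 30263 = 41·738 + 5
43: 30263 = 43·703 + 34
47: 30263 = 47·643 + 42
53: 30263 = 53·571

53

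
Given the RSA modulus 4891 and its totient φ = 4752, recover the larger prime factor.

73

φ(n) = (p−1)(q−1) = n − (p+q) + 1, so p + q = 4891 − 4752 + 1 = 140.
p and q are the roots of t² − 140t + 4891 = 0.
Discriminant: 140² − 4·4891 = 19600 − 19564 = 36; √36 = 6.
q = (140 − 6)/2 = 67, p = (140 + 6)/2 = 73.
Check: 67 · 73 = 4891.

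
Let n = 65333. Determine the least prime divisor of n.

79

65333 is odd.
Digit sum 20, not divisible by 3.
Ends in 3: not divisible by 5.
7: 65333 = 7·9333 + 2
11: 65333 = 11·5939 + 4
13: 65333 = 13·5025 + 8
17: 65333 = 17·3843 + 2
19: 65333 = 19·3438 + 11
23: 65333 = 23·2840 + 13
29: 65333 = 29·2252 + 25
31: 65333 = 31·2107 + 16
37: 65333 = 37·1765 + 28
41: 65333 = 41·1593 + 20
43: 65333 = 43·1519 + 16
47: 65333 = 47·1390 + 3
53: 65333 = 53·1232 + 37
59: 65333 = 59·1107 + 20
61: 65333 = 61·1071 + 2
67: 65333 = 67·975 + 8
71: 65333 = 71·920 + 13
73: 65333 = 73·894 + 71
79: 65333 = 79·827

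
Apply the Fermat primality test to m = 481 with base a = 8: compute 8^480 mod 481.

1

8^1 ≡ 8 (mod 481)
8^2 ≡ 8^2 = 64 ≡ 64 (mod 481)
8^4 ≡ 64^2 = 4096 ≡ 248 (mod 481)
8^8 ≡ 248^2 = 61504 ≡ 417 (mod 481)
8^16 ≡ 417^2 = 173889 ≡ 248 (mod 481)
8^32 ≡ 248^2 = 61504 ≡ 417 (mod 481)
8^64 ≡ 417^2 = 173889 ≡ 248 (mod 481)
8^128 ≡ 248^2 = 61504 ≡ 417 (mod 481)
8^256 ≡ 417^2 = 173889 ≡ 248 (mod 481)
480 = 256 + 128 + 64 + 32 in binary powers of 2.
So 8^480 ≡ 248 · 417 · 248 · 417 ≡ 1 (mod 481).
Since the result is 1, base 8 gives no evidence that 481 is composite.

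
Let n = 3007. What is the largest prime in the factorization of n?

97

3007 = 31 · 97
97 is prime.
So 3007 = 31 · 97; the largest prime factor is 97.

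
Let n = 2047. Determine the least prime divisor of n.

23

2047 is odd.
Digit sum 13, not divisible by 3.
Ends in 7: not divisible by 5.
7: 2047 = 7·292 + 3
11: 2047 = 11·186 + 1
13: 2047 = 13·157 + 6
17: 2047 = 17·120 + 7
19: 2047 = 19·107 + 14
23: 2047 = 23·89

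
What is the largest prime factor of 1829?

1829 = 31 · 59
59 is prime.
So 1829 = 31 · 59; the largest prime factor is 59.

59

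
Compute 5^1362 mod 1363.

306

5^1 ≡ 5 (mod 1363)
5^2 ≡ 5^2 = 25 ≡ 25 (mod 1363)
5^4 ≡ 25^2 = 625 ≡ 625 (mod 1363)
5^8 ≡ 625^2 = 390625 ≡ 807 (mod 1363)
5^16 ≡ 807^2 = 651249 ≡ 1098 (mod 1363)
5^32 ≡ 1098^2 = 1205604 ≡ 712 (mod 1363)
5^64 ≡ 712^2 = 506944 ≡ 1271 (mod 1363)
5^128 ≡ 1271^2 = 1615441 ≡ 286 (mod 1363)
5^256 ≡ 286^2 = 81796 ≡ 16 (mod 1363)
5^512 ≡ 16^2 = 256 ≡ 256 (mod 1363)
5^1024 ≡ 256^2 = 65536 ≡ 112 (mod 1363)
1362 = 1024 + 256 + 64 + 16 + 2 in binary powers of 2.
So 5^1362 ≡ 112 · 16 · 1271 · 1098 · 25 ≡ 306 (mod 1363).
Since 306 ≠ 1, base 5 is a Fermat witness: 1363 is composite.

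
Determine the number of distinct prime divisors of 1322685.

6

1322685 = 3^2 · 146965
146965 = 5 · 29393
29393 = 7 · 4199
4199 = 13 · 323
323 = 17 · 19
1322685 = 3^2 · 5 · 7 · 13 · 17 · 19, which has 6 distinct prime factors.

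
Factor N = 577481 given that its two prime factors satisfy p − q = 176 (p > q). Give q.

677

Since p = q + 176, we have 577481 = q(q + 176), so q² + 176q − 577481 = 0.
Discriminant: 176² + 4·577481 = 30976 + 2309924 = 2340900; √2340900 = 1530.
q = (−176 + 1530)/2 = 677, and p = q + 176 = 853.
Check: 677 · 853 = 577481.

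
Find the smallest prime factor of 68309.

83

68309 is odd.
Digit sum 26, not divisible by 3.
Ends in 9: not divisible by 5.
7: 68309 = 7·9758 + 3
11: 68309 = 11·6209 + 10
13: 68309 = 13·5254 + 7
17: 68309 = 17·4018 + 3
19: 68309 = 19·3595 + 4
23: 68309 = 23·2969 + 22
29: 68309 = 29·2355 + 14
31: 68309 = 31·2203 + 16
37: 68309 = 37·1846 + 7
41: 68309 = 41·1666 + 3
43: 68309 = 43·1588 + 25
47: 68309 = 47·1453 + 18
53: 68309 = 53·1288 + 45
59: 68309 = 59·1157 + 46
61: 68309 = 61·1119 + 50
67: 68309 = 67·1019 + 36
71: 68309 = 71·962 + 7
73: 68309 = 73·935 + 54
79: 68309 = 79·864 + 53
83: 68309 = 83·823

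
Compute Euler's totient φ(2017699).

Factor: 2017699 = 107 · 109 · 173.
φ(2017699) = (107−1) · (109−1) · (173−1) = 106 · 108 · 172 = 1969056.

1969056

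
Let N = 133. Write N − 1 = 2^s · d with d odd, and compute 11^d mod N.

133 − 1 = 132 = 2^2 · 33, so d = 33.
11^1 ≡ 11 (mod 133)
11^2 ≡ 11^2 = 121 ≡ 121 (mod 133)
11^4 ≡ 121^2 = 14641 ≡ 11 (mod 133)
11^8 ≡ 11^2 = 121 ≡ 121 (mod 133)
11^16 ≡ 121^2 = 14641 ≡ 11 (mod 133)
11^32 ≡ 11^2 = 121 ≡ 121 (mod 133)
33 = 32 + 1 in binary powers of 2.
So 11^33 ≡ 121 · 11 ≡ 1 (mod 133).
Since 11^d ≡ 1 (mod 133), base 11 does not prove 133 composite.

1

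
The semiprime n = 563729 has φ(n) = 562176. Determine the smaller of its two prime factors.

577

φ(n) = (p−1)(q−1) = n − (p+q) + 1, so p + q = 563729 − 562176 + 1 = 1554.
p and q are the roots of t² − 1554t + 563729 = 0.
Discriminant: 1554² − 4·563729 = 2414916 − 2254916 = 160000; √160000 = 400.
q = (1554 − 400)/2 = 577, p = (1554 + 400)/2 = 977.
Check: 577 · 977 = 563729.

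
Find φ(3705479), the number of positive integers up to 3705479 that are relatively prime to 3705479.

3633336

Factor: 3705479 = 127 · 163 · 179.
φ(3705479) = (127−1) · (163−1) · (179−1) = 126 · 162 · 178 = 3633336.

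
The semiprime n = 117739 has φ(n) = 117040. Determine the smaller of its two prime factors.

281

φ(n) = (p−1)(q−1) = n − (p+q) + 1, so p + q = 117739 − 117040 + 1 = 700.
p and q are the roots of t² − 700t + 117739 = 0.
Discriminant: 700² − 4·117739 = 490000 − 470956 = 19044; √19044 = 138.
q = (700 − 138)/2 = 281, p = (700 + 138)/2 = 419.
Check: 281 · 419 = 117739.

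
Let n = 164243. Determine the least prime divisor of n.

23

164243 is odd.
Digit sum 20, not divisible by 3.
Ends in 3: not divisible by 5.
7: 164243 = 7·23463 + 2
11: 164243 = 11·14931 + 2
13: 164243 = 13·12634 + 1
17: 164243 = 17·9661 + 6
19: 164243 = 19·8644 + 7
23: 164243 = 23·7141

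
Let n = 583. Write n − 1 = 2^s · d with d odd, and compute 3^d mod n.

234

583 − 1 = 582 = 2^1 · 291, so d = 291.
3^1 ≡ 3 (mod 583)
3^2 ≡ 3^2 = 9 ≡ 9 (mod 583)
3^4 ≡ 9^2 = 81 ≡ 81 (mod 583)
3^8 ≡ 81^2 = 6561 ≡ 148 (mod 583)
3^16 ≡ 148^2 = 21904 ≡ 333 (mod 583)
3^32 ≡ 333^2 = 110889 ≡ 119 (mod 583)
3^64 ≡ 119^2 = 14161 ≡ 169 (mod 583)
3^128 ≡ 169^2 = 28561 ≡ 577 (mod 583)
3^256 ≡ 577^2 = 332929 ≡ 36 (mod 583)
291 = 256 + 32 + 2 + 1 in binary powers of 2.
So 3^291 ≡ 36 · 119 · 9 · 3 ≡ 234 (mod 583).
Squaring chain: 234; never reaches −1, so base 3 is a Miller–Rabin witness that 583 is composite.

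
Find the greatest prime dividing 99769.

89

99769 = 19 · 5251
5251 = 59 · 89
89 is prime.
So 99769 = 19 · 59 · 89; the largest prime factor is 89.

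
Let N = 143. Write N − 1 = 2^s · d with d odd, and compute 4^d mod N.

143 − 1 = 142 = 2^1 · 71, so d = 71.
4^1 ≡ 4 (mod 143)
4^2 ≡ 4^2 = 16 ≡ 16 (mod 143)
4^4 ≡ 16^2 = 256 ≡ 113 (mod 143)
4^8 ≡ 113^2 = 12769 ≡ 42 (mod 143)
4^16 ≡ 42^2 = 1764 ≡ 48 (mod 143)
4^32 ≡ 48^2 = 2304 ≡ 16 (mod 143)
4^64 ≡ 16^2 = 256 ≡ 113 (mod 143)
71 = 64 + 4 + 2 + 1 in binary powers of 2.
So 4^71 ≡ 113 · 113 · 16 · 4 ≡ 114 (mod 143).
Squaring chain: 114; never reaches −1, so base 4 is a Miller–Rabin witness that 143 is composite.

114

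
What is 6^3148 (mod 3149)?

1781

6^1 ≡ 6 (mod 3149)
6^2 ≡ 6^2 = 36 ≡ 36 (mod 3149)
6^4 ≡ 36^2 = 1296 ≡ 1296 (mod 3149)
6^8 ≡ 1296^2 = 1679616 ≡ 1199 (mod 3149)
6^16 ≡ 1199^2 = 1437601 ≡ 1657 (mod 3149)
6^32 ≡ 1657^2 = 2745649 ≡ 2870 (mod 3149)
6^64 ≡ 2870^2 = 8236900 ≡ 2265 (mod 3149)
6^128 ≡ 2265^2 = 5130225 ≡ 504 (mod 3149)
6^256 ≡ 504^2 = 254016 ≡ 2096 (mod 3149)
6^512 ≡ 2096^2 = 4393216 ≡ 361 (mod 3149)
6^1024 ≡ 361^2 = 130321 ≡ 1212 (mod 3149)
6^2048 ≡ 1212^2 = 1468944 ≡ 1510 (mod 3149)
3148 = 2048 + 1024 + 64 + 8 + 4 in binary powers of 2.
So 6^3148 ≡ 1510 · 1212 · 2265 · 1199 · 1296 ≡ 1781 (mod 3149).
Since 1781 ≠ 1, base 6 is a Fermat witness: 3149 is composite.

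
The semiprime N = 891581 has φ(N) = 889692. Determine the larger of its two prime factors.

φ(n) = (p−1)(q−1) = n − (p+q) + 1, so p + q = 891581 − 889692 + 1 = 1890.
p and q are the roots of t² − 1890t + 891581 = 0.
Discriminant: 1890² − 4·891581 = 3572100 − 3566324 = 5776; √5776 = 76.
q = (1890 − 76)/2 = 907, p = (1890 + 76)/2 = 983.
Check: 907 · 983 = 891581.

983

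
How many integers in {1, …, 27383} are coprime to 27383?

Factor: 27383 = 139 · 197.
φ(27383) = (139−1) · (197−1) = 138 · 196 = 27048.

27048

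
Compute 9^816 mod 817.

9^1 ≡ 9 (mod 817)
9^2 ≡ 9^2 = 81 ≡ 81 (mod 817)
9^4 ≡ 81^2 = 6561 ≡ 25 (mod 817)
9^8 ≡ 25^2 = 625 ≡ 625 (mod 817)
9^16 ≡ 625^2 = 390625 ≡ 99 (mod 817)
9^32 ≡ 99^2 = 9801 ≡ 814 (mod 817)
9^64 ≡ 814^2 = 662596 ≡ 9 (mod 817)
9^128 ≡ 9^2 = 81 ≡ 81 (mod 817)
9^256 ≡ 81^2 = 6561 ≡ 25 (mod 817)
9^512 ≡ 25^2 = 625 ≡ 625 (mod 817)
816 = 512 + 256 + 32 + 16 in binary powers of 2.
So 9^816 ≡ 625 · 25 · 814 · 99 ≡ 752 (mod 817).
Since 752 ≠ 1, base 9 is a Fermat witness: 817 is composite.

752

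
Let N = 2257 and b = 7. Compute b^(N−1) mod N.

7^1 ≡ 7 (mod 2257)
7^2 ≡ 7^2 = 49 ≡ 49 (mod 2257)
7^4 ≡ 49^2 = 2401 ≡ 144 (mod 2257)
7^8 ≡ 144^2 = 20736 ≡ 423 (mod 2257)
7^16 ≡ 423^2 = 178929 ≡ 626 (mod 2257)
7^32 ≡ 626^2 = 391876 ≡ 1415 (mod 2257)
7^64 ≡ 1415^2 = 2002225 ≡ 266 (mod 2257)
7^128 ≡ 266^2 = 70756 ≡ 789 (mod 2257)
7^256 ≡ 789^2 = 622521 ≡ 1846 (mod 2257)
7^512 ≡ 1846^2 = 3407716 ≡ 1903 (mod 2257)
7^1024 ≡ 1903^2 = 3621409 ≡ 1181 (mod 2257)
7^2048 ≡ 1181^2 = 1394761 ≡ 2192 (mod 2257)
2256 = 2048 + 128 + 64 + 16 in binary powers of 2.
So 7^2256 ≡ 2192 · 789 · 266 · 626 ≡ 1728 (mod 2257).
Since 1728 ≠ 1, base 7 is a Fermat witness: 2257 is composite.

1728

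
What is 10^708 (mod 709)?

10^1 ≡ 10 (mod 709)
10^2 ≡ 10^2 = 100 ≡ 100 (mod 709)
10^4 ≡ 100^2 = 10000 ≡ 74 (mod 709)
10^8 ≡ 74^2 = 5476 ≡ 513 (mod 709)
10^16 ≡ 513^2 = 263169 ≡ 130 (mod 709)
10^32 ≡ 130^2 = 16900 ≡ 593 (mod 709)
10^64 ≡ 593^2 = 351649 ≡ 694 (mod 709)
10^128 ≡ 694^2 = 481636 ≡ 225 (mod 709)
10^256 ≡ 225^2 = 50625 ≡ 286 (mod 709)
10^512 ≡ 286^2 = 81796 ≡ 261 (mod 709)
708 = 512 + 128 + 64 + 4 in binary powers of 2.
So 10^708 ≡ 261 · 225 · 694 · 74 ≡ 1 (mod 709).
Since the result is 1, base 10 gives no evidence that 709 is composite.

1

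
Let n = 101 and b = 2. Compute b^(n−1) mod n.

2^1 ≡ 2 (mod 101)
2^2 ≡ 2^2 = 4 ≡ 4 (mod 101)
2^4 ≡ 4^2 = 16 ≡ 16 (mod 101)
2^8 ≡ 16^2 = 256 ≡ 54 (mod 101)
2^16 ≡ 54^2 = 2916 ≡ 88 (mod 101)
2^32 ≡ 88^2 = 7744 ≡ 68 (mod 101)
2^64 ≡ 68^2 = 4624 ≡ 79 (mod 101)
100 = 64 + 32 + 4 in binary powers of 2.
So 2^100 ≡ 79 · 68 · 16 ≡ 1 (mod 101).
Since the result is 1, base 2 gives no evidence that 101 is composite.

1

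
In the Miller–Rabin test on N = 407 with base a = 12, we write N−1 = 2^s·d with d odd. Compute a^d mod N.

407 − 1 = 406 = 2^1 · 203, so d = 203.
12^1 ≡ 12 (mod 407)
12^2 ≡ 12^2 = 144 ≡ 144 (mod 407)
12^4 ≡ 144^2 = 20736 ≡ 386 (mod 407)
12^8 ≡ 386^2 = 148996 ≡ 34 (mod 407)
12^16 ≡ 34^2 = 1156 ≡ 342 (mod 407)
12^32 ≡ 342^2 = 116964 ≡ 155 (mod 407)
12^64 ≡ 155^2 = 24025 ≡ 12 (mod 407)
12^128 ≡ 12^2 = 144 ≡ 144 (mod 407)
203 = 128 + 64 + 8 + 2 + 1 in binary powers of 2.
So 12^203 ≡ 144 · 12 · 34 · 144 · 12 ≡ 155 (mod 407).
Squaring chain: 155; never reaches −1, so base 12 is a Miller–Rabin witness that 407 is composite.

155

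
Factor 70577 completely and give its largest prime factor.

89

70577 = 13 · 5429
5429 = 61 · 89
89 is prime.
So 70577 = 13 · 61 · 89; the largest prime factor is 89.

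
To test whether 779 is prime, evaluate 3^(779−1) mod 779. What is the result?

214

3^1 ≡ 3 (mod 779)
3^2 ≡ 3^2 = 9 ≡ 9 (mod 779)
3^4 ≡ 9^2 = 81 ≡ 81 (mod 779)
3^8 ≡ 81^2 = 6561 ≡ 329 (mod 779)
3^16 ≡ 329^2 = 108241 ≡ 739 (mod 779)
3^32 ≡ 739^2 = 546121 ≡ 42 (mod 779)
3^64 ≡ 42^2 = 1764 ≡ 206 (mod 779)
3^128 ≡ 206^2 = 42436 ≡ 370 (mod 779)
3^256 ≡ 370^2 = 136900 ≡ 575 (mod 779)
3^512 ≡ 575^2 = 330625 ≡ 329 (mod 779)
778 = 512 + 256 + 8 + 2 in binary powers of 2.
So 3^778 ≡ 329 · 575 · 329 · 9 ≡ 214 (mod 779).
Since 214 ≠ 1, base 3 is a Fermat witness: 779 is composite.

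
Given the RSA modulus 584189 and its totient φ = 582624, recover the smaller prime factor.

φ(n) = (p−1)(q−1) = n − (p+q) + 1, so p + q = 584189 − 582624 + 1 = 1566.
p and q are the roots of t² − 1566t + 584189 = 0.
Discriminant: 1566² − 4·584189 = 2452356 − 2336756 = 115600; √115600 = 340.
q = (1566 − 340)/2 = 613, p = (1566 + 340)/2 = 953.
Check: 613 · 953 = 584189.

613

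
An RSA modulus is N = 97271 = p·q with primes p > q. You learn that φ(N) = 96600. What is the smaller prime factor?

φ(n) = (p−1)(q−1) = n − (p+q) + 1, so p + q = 97271 − 96600 + 1 = 672.
p and q are the roots of t² − 672t + 97271 = 0.
Discriminant: 672² − 4·97271 = 451584 − 389084 = 62500; √62500 = 250.
q = (672 − 250)/2 = 211, p = (672 + 250)/2 = 461.
Check: 211 · 461 = 97271.

211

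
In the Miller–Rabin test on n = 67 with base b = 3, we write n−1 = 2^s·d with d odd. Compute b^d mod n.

67 − 1 = 66 = 2^1 · 33, so d = 33.
3^1 ≡ 3 (mod 67)
3^2 ≡ 3^2 = 9 ≡ 9 (mod 67)
3^4 ≡ 9^2 = 81 ≡ 14 (mod 67)
3^8 ≡ 14^2 = 196 ≡ 62 (mod 67)
3^16 ≡ 62^2 = 3844 ≡ 25 (mod 67)
3^32 ≡ 25^2 = 625 ≡ 22 (mod 67)
33 = 32 + 1 in binary powers of 2.
So 3^33 ≡ 22 · 3 ≡ 66 (mod 67).
Since 3^d ≡ 66 (mod 67), base 3 does not prove 67 composite.

66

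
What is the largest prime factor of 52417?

52417 = 23 · 2279
2279 = 43 · 53
53 is prime.
So 52417 = 23 · 43 · 53; the largest prime factor is 53.

53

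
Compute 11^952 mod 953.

1

11^1 ≡ 11 (mod 953)
11^2 ≡ 11^2 = 121 ≡ 121 (mod 953)
11^4 ≡ 121^2 = 14641 ≡ 346 (mod 953)
11^8 ≡ 346^2 = 119716 ≡ 591 (mod 953)
11^16 ≡ 591^2 = 349281 ≡ 483 (mod 953)
11^32 ≡ 483^2 = 233289 ≡ 757 (mod 953)
11^64 ≡ 757^2 = 573049 ≡ 296 (mod 953)
11^128 ≡ 296^2 = 87616 ≡ 893 (mod 953)
11^256 ≡ 893^2 = 797449 ≡ 741 (mod 953)
11^512 ≡ 741^2 = 549081 ≡ 153 (mod 953)
952 = 512 + 256 + 128 + 32 + 16 + 8 in binary powers of 2.
So 11^952 ≡ 153 · 741 · 893 · 757 · 483 · 591 ≡ 1 (mod 953).
Since the result is 1, base 11 gives no evidence that 953 is composite.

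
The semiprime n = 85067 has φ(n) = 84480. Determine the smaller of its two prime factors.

φ(n) = (p−1)(q−1) = n − (p+q) + 1, so p + q = 85067 − 84480 + 1 = 588.
p and q are the roots of t² − 588t + 85067 = 0.
Discriminant: 588² − 4·85067 = 345744 − 340268 = 5476; √5476 = 74.
q = (588 − 74)/2 = 257, p = (588 + 74)/2 = 331.
Check: 257 · 331 = 85067.

257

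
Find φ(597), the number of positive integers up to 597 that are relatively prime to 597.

396

Factor: 597 = 3 · 199.
φ(597) = (3−1) · (199−1) = 2 · 198 = 396.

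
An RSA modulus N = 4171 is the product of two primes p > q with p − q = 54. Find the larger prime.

97

Since p = q + 54, we have 4171 = q(q + 54), so q² + 54q − 4171 = 0.
Discriminant: 54² + 4·4171 = 2916 + 16684 = 19600; √19600 = 140.
q = (−54 + 140)/2 = 43, and p = q + 54 = 97.
Check: 43 · 97 = 4171.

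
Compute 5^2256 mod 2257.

1839

5^1 ≡ 5 (mod 2257)
5^2 ≡ 5^2 = 25 ≡ 25 (mod 2257)
5^4 ≡ 25^2 = 625 ≡ 625 (mod 2257)
5^8 ≡ 625^2 = 390625 ≡ 164 (mod 2257)
5^16 ≡ 164^2 = 26896 ≡ 2069 (mod 2257)
5^32 ≡ 2069^2 = 4280761 ≡ 1489 (mod 2257)
5^64 ≡ 1489^2 = 2217121 ≡ 747 (mod 2257)
5^128 ≡ 747^2 = 558009 ≡ 530 (mod 2257)
5^256 ≡ 530^2 = 280900 ≡ 1032 (mod 2257)
5^512 ≡ 1032^2 = 1065024 ≡ 1977 (mod 2257)
5^1024 ≡ 1977^2 = 3908529 ≡ 1662 (mod 2257)
5^2048 ≡ 1662^2 = 2762244 ≡ 1933 (mod 2257)
2256 = 2048 + 128 + 64 + 16 in binary powers of 2.
So 5^2256 ≡ 1933 · 530 · 747 · 2069 ≡ 1839 (mod 2257).
Since 1839 ≠ 1, base 5 is a Fermat witness: 2257 is composite.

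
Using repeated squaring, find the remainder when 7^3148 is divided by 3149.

7^1 ≡ 7 (mod 3149)
7^2 ≡ 7^2 = 49 ≡ 49 (mod 3149)
7^4 ≡ 49^2 = 2401 ≡ 2401 (mod 3149)
7^8 ≡ 2401^2 = 5764801 ≡ 2131 (mod 3149)
7^16 ≡ 2131^2 = 4541161 ≡ 303 (mod 3149)
7^32 ≡ 303^2 = 91809 ≡ 488 (mod 3149)
7^64 ≡ 488^2 = 238144 ≡ 1969 (mod 3149)
7^128 ≡ 1969^2 = 3876961 ≡ 542 (mod 3149)
7^256 ≡ 542^2 = 293764 ≡ 907 (mod 3149)
7^512 ≡ 907^2 = 822649 ≡ 760 (mod 3149)
7^1024 ≡ 760^2 = 577600 ≡ 1333 (mod 3149)
7^2048 ≡ 1333^2 = 1776889 ≡ 853 (mod 3149)
3148 = 2048 + 1024 + 64 + 8 + 4 in binary powers of 2.
So 7^3148 ≡ 853 · 1333 · 1969 · 2131 · 2401 ≡ 272 (mod 3149).
Since 272 ≠ 1, base 7 is a Fermat witness: 3149 is composite.

272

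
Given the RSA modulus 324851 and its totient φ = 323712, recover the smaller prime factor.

563

φ(n) = (p−1)(q−1) = n − (p+q) + 1, so p + q = 324851 − 323712 + 1 = 1140.
p and q are the roots of t² − 1140t + 324851 = 0.
Discriminant: 1140² − 4·324851 = 1299600 − 1299404 = 196; √196 = 14.
q = (1140 − 14)/2 = 563, p = (1140 + 14)/2 = 577.
Check: 563 · 577 = 324851.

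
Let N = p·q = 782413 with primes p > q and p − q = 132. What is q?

Since p = q + 132, we have 782413 = q(q + 132), so q² + 132q − 782413 = 0.
Discriminant: 132² + 4·782413 = 17424 + 3129652 = 3147076; √3147076 = 1774.
q = (−132 + 1774)/2 = 821, and p = q + 132 = 953.
Check: 821 · 953 = 782413.

821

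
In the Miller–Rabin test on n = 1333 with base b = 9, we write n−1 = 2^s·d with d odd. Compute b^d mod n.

1333 − 1 = 1332 = 2^2 · 333, so d = 333.
9^1 ≡ 9 (mod 1333)
9^2 ≡ 9^2 = 81 ≡ 81 (mod 1333)
9^4 ≡ 81^2 = 6561 ≡ 1229 (mod 1333)
9^8 ≡ 1229^2 = 1510441 ≡ 152 (mod 1333)
9^16 ≡ 152^2 = 23104 ≡ 443 (mod 1333)
9^32 ≡ 443^2 = 196249 ≡ 298 (mod 1333)
9^64 ≡ 298^2 = 88804 ≡ 826 (mod 1333)
9^128 ≡ 826^2 = 682276 ≡ 1113 (mod 1333)
9^256 ≡ 1113^2 = 1238769 ≡ 412 (mod 1333)
333 = 256 + 64 + 8 + 4 + 1 in binary powers of 2.
So 9^333 ≡ 412 · 826 · 152 · 1229 · 9 ≡ 1225 (mod 1333).
Squaring chain: 1225 → 1000; never reaches −1, so base 9 is a Miller–Rabin witness that 1333 is composite.

1225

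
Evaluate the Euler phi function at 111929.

Factor: 111929 = 19 · 43 · 137.
φ(111929) = (19−1) · (43−1) · (137−1) = 18 · 42 · 136 = 102816.

102816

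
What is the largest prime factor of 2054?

79

2054 = 2 · 1027
1027 = 13 · 79
79 is prime.
So 2054 = 2 · 13 · 79; the largest prime factor is 79.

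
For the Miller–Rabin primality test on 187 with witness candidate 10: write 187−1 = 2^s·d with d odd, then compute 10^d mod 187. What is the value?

187 − 1 = 186 = 2^1 · 93, so d = 93.
10^1 ≡ 10 (mod 187)
10^2 ≡ 10^2 = 100 ≡ 100 (mod 187)
10^4 ≡ 100^2 = 10000 ≡ 89 (mod 187)
10^8 ≡ 89^2 = 7921 ≡ 67 (mod 187)
10^16 ≡ 67^2 = 4489 ≡ 1 (mod 187)
10^32 ≡ 1^2 = 1 ≡ 1 (mod 187)
10^64 ≡ 1^2 = 1 ≡ 1 (mod 187)
93 = 64 + 16 + 8 + 4 + 1 in binary powers of 2.
So 10^93 ≡ 1 · 1 · 67 · 89 · 10 ≡ 164 (mod 187).
Squaring chain: 164; never reaches −1, so base 10 is a Miller–Rabin witness that 187 is composite.

164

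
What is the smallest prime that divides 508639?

37

508639 is odd.
Digit sum 31, not divisible by 3.
Ends in 9: not divisible by 5.
7: 508639 = 7·72662 + 5
11: 508639 = 11·46239 + 10
13: 508639 = 13·39126 + 1
17: 508639 = 17·29919 + 16
19: 508639 = 19·26770 + 9
23: 508639 = 23·22114 + 17
29: 508639 = 29·17539 + 8
31: 508639 = 31·16407 + 22
37: 508639 = 37·13747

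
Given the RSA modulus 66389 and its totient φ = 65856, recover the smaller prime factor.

φ(n) = (p−1)(q−1) = n − (p+q) + 1, so p + q = 66389 − 65856 + 1 = 534.
p and q are the roots of t² − 534t + 66389 = 0.
Discriminant: 534² − 4·66389 = 285156 − 265556 = 19600; √19600 = 140.
q = (534 − 140)/2 = 197, p = (534 + 140)/2 = 337.
Check: 197 · 337 = 66389.

197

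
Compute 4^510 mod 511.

4^1 ≡ 4 (mod 511)
4^2 ≡ 4^2 = 16 ≡ 16 (mod 511)
4^4 ≡ 16^2 = 256 ≡ 256 (mod 511)
4^8 ≡ 256^2 = 65536 ≡ 128 (mod 511)
4^16 ≡ 128^2 = 16384 ≡ 32 (mod 511)
4^32 ≡ 32^2 = 1024 ≡ 2 (mod 511)
4^64 ≡ 2^2 = 4 ≡ 4 (mod 511)
4^128 ≡ 4^2 = 16 ≡ 16 (mod 511)
4^256 ≡ 16^2 = 256 ≡ 256 (mod 511)
510 = 256 + 128 + 64 + 32 + 16 + 8 + 4 + 2 in binary powers of 2.
So 4^510 ≡ 256 · 16 · 4 · 2 · 32 · 128 · 256 · 16 ≡ 8 (mod 511).
Since 8 ≠ 1, base 4 is a Fermat witness: 511 is composite.

8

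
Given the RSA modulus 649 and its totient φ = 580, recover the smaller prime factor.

φ(n) = (p−1)(q−1) = n − (p+q) + 1, so p + q = 649 − 580 + 1 = 70.
p and q are the roots of t² − 70t + 649 = 0.
Discriminant: 70² − 4·649 = 4900 − 2596 = 2304; √2304 = 48.
q = (70 − 48)/2 = 11, p = (70 + 48)/2 = 59.
Check: 11 · 59 = 649.

11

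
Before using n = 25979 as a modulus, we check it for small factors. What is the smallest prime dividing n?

25979 is odd.
Digit sum 32, not divisible by 3.
Ends in 9: not divisible by 5.
7: 25979 = 7·3711 + 2
11: 25979 = 11·2361 + 8
13: 25979 = 13·1998 + 5
17: 25979 = 17·1528 + 3
19: 25979 = 19·1367 + 6
23: 25979 = 23·1129 + 12
29: 25979 = 29·895 + 24
31: 25979 = 31·838 + 1
37: 25979 = 37·702 + 5
41: 25979 = 41·633 + 26
43: 25979 = 43·604 + 7
47: 25979 = 47·552 + 35
53: 25979 = 53·490 + 9
59: 25979 = 59·440 + 19
61: 25979 = 61·425 + 54
67: 25979 = 67·387 + 50
71: 25979 = 71·365 + 64
73: 25979 = 73·355 + 64
79: 25979 = 79·328 + 67
83: 25979 = 83·313

83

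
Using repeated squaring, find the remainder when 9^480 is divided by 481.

9^1 ≡ 9 (mod 481)
9^2 ≡ 9^2 = 81 ≡ 81 (mod 481)
9^4 ≡ 81^2 = 6561 ≡ 308 (mod 481)
9^8 ≡ 308^2 = 94864 ≡ 107 (mod 481)
9^16 ≡ 107^2 = 11449 ≡ 386 (mod 481)
9^32 ≡ 386^2 = 148996 ≡ 367 (mod 481)
9^64 ≡ 367^2 = 134689 ≡ 9 (mod 481)
9^128 ≡ 9^2 = 81 ≡ 81 (mod 481)
9^256 ≡ 81^2 = 6561 ≡ 308 (mod 481)
480 = 256 + 128 + 64 + 32 in binary powers of 2.
So 9^480 ≡ 308 · 81 · 9 · 367 ≡ 248 (mod 481).
Since 248 ≠ 1, base 9 is a Fermat witness: 481 is composite.

248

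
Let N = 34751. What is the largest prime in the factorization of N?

59

34751 = 19 · 1829
1829 = 31 · 59
59 is prime.
So 34751 = 19 · 31 · 59; the largest prime factor is 59.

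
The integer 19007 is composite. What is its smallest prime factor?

83

19007 is odd.
Digit sum 17, not divisible by 3.
Ends in 7: not divisible by 5.
7: 19007 = 7·2715 + 2
11: 19007 = 11·1727 + 10
13: 19007 = 13·1462 + 1
17: 19007 = 17·1118 + 1
19: 19007 = 19·1000 + 7
23: 19007 = 23·826 + 9
29: 19007 = 29·655 + 12
31: 19007 = 31·613 + 4
37: 19007 = 37·513 + 26
41: 19007 = 41·463 + 24
43: 19007 = 43·442 + 1
47: 19007 = 47·404 + 19
53: 19007 = 53·358 + 33
59: 19007 = 59·322 + 9
61: 19007 = 61·311 + 36
67: 19007 = 67·283 + 46
71: 19007 = 71·267 + 50
73: 19007 = 73·260 + 27
79: 19007 = 79·240 + 47
83: 19007 = 83·229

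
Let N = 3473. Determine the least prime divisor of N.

3473 is odd.
Digit sum 17, not divisible by 3.
Ends in 3: not divisible by 5.
7: 3473 = 7·496 + 1
11: 3473 = 11·315 + 8
13: 3473 = 13·267 + 2
17: 3473 = 17·204 + 5
19: 3473 = 19·182 + 15
23: 3473 = 23·151

23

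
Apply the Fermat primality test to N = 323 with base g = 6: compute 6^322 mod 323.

104

6^1 ≡ 6 (mod 323)
6^2 ≡ 6^2 = 36 ≡ 36 (mod 323)
6^4 ≡ 36^2 = 1296 ≡ 4 (mod 323)
6^8 ≡ 4^2 = 16 ≡ 16 (mod 323)
6^16 ≡ 16^2 = 256 ≡ 256 (mod 323)
6^32 ≡ 256^2 = 65536 ≡ 290 (mod 323)
6^64 ≡ 290^2 = 84100 ≡ 120 (mod 323)
6^128 ≡ 120^2 = 14400 ≡ 188 (mod 323)
6^256 ≡ 188^2 = 35344 ≡ 137 (mod 323)
322 = 256 + 64 + 2 in binary powers of 2.
So 6^322 ≡ 137 · 120 · 36 ≡ 104 (mod 323).
Since 104 ≠ 1, base 6 is a Fermat witness: 323 is composite.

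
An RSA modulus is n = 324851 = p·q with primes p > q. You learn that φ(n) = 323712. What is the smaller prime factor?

φ(n) = (p−1)(q−1) = n − (p+q) + 1, so p + q = 324851 − 323712 + 1 = 1140.
p and q are the roots of t² − 1140t + 324851 = 0.
Discriminant: 1140² − 4·324851 = 1299600 − 1299404 = 196; √196 = 14.
q = (1140 − 14)/2 = 563, p = (1140 + 14)/2 = 577.
Check: 563 · 577 = 324851.

563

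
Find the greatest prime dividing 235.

47

235 = 5 · 47
47 is prime.
So 235 = 5 · 47; the largest prime factor is 47.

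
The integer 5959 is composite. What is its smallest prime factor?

5959 is odd.
Digit sum 28, not divisible by 3.
Ends in 9: not divisible by 5.
7: 5959 = 7·851 + 2
11: 5959 = 11·541 + 8
13: 5959 = 13·458 + 5
17: 5959 = 17·350 + 9
19: 5959 = 19·313 + 12
23: 5959 = 23·259 + 2
29: 5959 = 29·205 + 14
31: 5959 = 31·192 + 7
37: 5959 = 37·161 + 2
41: 5959 = 41·145 + 14
43: 5959 = 43·138 + 25
47: 5959 = 47·126 + 37
53: 5959 = 53·112 + 23
59: 5959 = 59·101

59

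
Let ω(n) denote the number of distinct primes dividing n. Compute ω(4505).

3

4505 = 5 · 901
901 = 17 · 53
4505 = 5 · 17 · 53, which has 3 distinct prime factors.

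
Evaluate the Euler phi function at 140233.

129024

Factor: 140233 = 17 · 73 · 113.
φ(140233) = (17−1) · (73−1) · (113−1) = 16 · 72 · 112 = 129024.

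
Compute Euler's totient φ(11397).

7280

Factor: 11397 = 3 · 29 · 131.
φ(11397) = (3−1) · (29−1) · (131−1) = 2 · 28 · 130 = 7280.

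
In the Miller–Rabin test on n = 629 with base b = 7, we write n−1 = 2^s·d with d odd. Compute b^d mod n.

629 − 1 = 628 = 2^2 · 157, so d = 157.
7^1 ≡ 7 (mod 629)
7^2 ≡ 7^2 = 49 ≡ 49 (mod 629)
7^4 ≡ 49^2 = 2401 ≡ 514 (mod 629)
7^8 ≡ 514^2 = 264196 ≡ 16 (mod 629)
7^16 ≡ 16^2 = 256 ≡ 256 (mod 629)
7^32 ≡ 256^2 = 65536 ≡ 120 (mod 629)
7^64 ≡ 120^2 = 14400 ≡ 562 (mod 629)
7^128 ≡ 562^2 = 315844 ≡ 86 (mod 629)
157 = 128 + 16 + 8 + 4 + 1 in binary powers of 2.
So 7^157 ≡ 86 · 256 · 16 · 514 · 7 ≡ 329 (mod 629).
Squaring chain: 329 → 53; never reaches −1, so base 7 is a Miller–Rabin witness that 629 is composite.

329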